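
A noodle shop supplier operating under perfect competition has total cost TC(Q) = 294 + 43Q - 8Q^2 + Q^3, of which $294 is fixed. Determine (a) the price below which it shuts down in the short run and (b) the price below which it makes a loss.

AVC = 43 - 8Q + Q^2; minimized at Q = 4, giving min AVC = $27. That is the shutdown price.
ATC = 294/Q + 43 - 8Q + Q^2. Setting dATC/dQ = −294/Q^2 − 8 + 2Q = 0 gives Q = 7 (since 2·7^3 − 8·7^2 = 294).
min ATC = 294/7 + 43 − 8·7 + 7^2 = $78. That is the break-even price.
For $27 ≤ P < $78 the firm produces at a loss; below $27 it shuts down.

Shutdown price = $27; break-even price = $78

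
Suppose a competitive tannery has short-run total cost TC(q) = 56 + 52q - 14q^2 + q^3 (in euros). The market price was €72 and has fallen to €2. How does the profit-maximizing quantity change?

Output falls from 10 to 0 (the firm shuts down)

AVC = 52 - 14q + q^2, minimized at q = 7 where min AVC = €3. MC = 52 - 28q + 3q^2.
With P = €72 above the shutdown price, P = MC gives q = 10.
At P = €2 < min AVC = €3, price no longer covers variable cost at any output, so the firm shuts down: q = 0.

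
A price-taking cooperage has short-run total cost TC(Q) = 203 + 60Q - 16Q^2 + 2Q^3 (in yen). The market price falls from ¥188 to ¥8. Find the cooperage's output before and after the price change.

Output falls from 8 to 0 (the firm shuts down)

AVC = 60 - 16Q + 2Q^2, minimized at Q = 4 where min AVC = ¥28. MC = 60 - 32Q + 6Q^2.
With P = ¥188 above the shutdown price, P = MC gives Q = 8.
At P = ¥8 < min AVC = ¥28, price no longer covers variable cost at any output, so the firm shuts down: Q = 0.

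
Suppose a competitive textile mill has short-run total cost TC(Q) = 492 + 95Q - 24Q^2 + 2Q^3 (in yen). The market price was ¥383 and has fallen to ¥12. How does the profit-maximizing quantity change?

Output falls from 12 to 0 (the firm shuts down)

MC = 95 - 48Q + 6Q^2; the shutdown threshold is min AVC = ¥23 (at Q = 6).
With P = ¥383 above the shutdown price, P = MC gives Q = 12.
At P = ¥12 < min AVC = ¥23, price no longer covers variable cost at any output, so the firm shuts down: Q = 0.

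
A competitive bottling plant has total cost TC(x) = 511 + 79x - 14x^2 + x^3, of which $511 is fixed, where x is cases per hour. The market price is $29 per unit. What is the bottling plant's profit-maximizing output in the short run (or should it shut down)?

Variable cost is VC = 79x - 14x^2 + x^3, so AVC = VC/x = 79 - 14x + x^2 and MC = dTC/dx = 79 - 28x + 3x^2.
AVC is minimized where dAVC/dx = -14 + 2x = 0, at x = 7; min AVC = 79 - 14·7 + 7^2 = $30.
With P < min AVC ($29 < $30), every unit sold adds to the loss.
Shutting down limits the loss to fixed cost, $511.

Shut down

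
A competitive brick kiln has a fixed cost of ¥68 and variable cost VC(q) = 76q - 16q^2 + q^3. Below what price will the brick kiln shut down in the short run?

¥12 per unit

The firm shuts down when price falls below the minimum of average variable cost. AVC = VC/q = 76 - 16q + q^2.
At the minimum of AVC, MC = AVC. MC = 76 - 32q + 3q^2; setting MC = AVC gives 2q^2 - 16q = 0, so q = 8. min AVC = 12.
For P < ¥12 the firm produces nothing.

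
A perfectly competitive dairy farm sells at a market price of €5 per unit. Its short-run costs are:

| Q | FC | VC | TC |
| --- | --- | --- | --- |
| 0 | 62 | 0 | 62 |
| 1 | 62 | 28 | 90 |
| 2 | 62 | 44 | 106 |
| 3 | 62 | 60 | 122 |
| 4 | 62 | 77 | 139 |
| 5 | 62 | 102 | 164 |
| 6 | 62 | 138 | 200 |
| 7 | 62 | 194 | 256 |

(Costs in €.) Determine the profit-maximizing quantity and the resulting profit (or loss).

Compute π = P·Q − TC at each output: Q=0: -62; Q=1: -85; Q=2: -96; Q=3: -107; Q=4: -119; Q=5: -139; Q=6: -170; Q=7: -221.
Profit is highest at Q = 0. Equivalently, the lowest AVC in the table is 77/4 ≈ €19.25 at Q = 4, and P = €5 falls below it — price never covers variable cost, so the firm shuts down and loses only its fixed cost.

Q = 0 (shut down); profit = -€62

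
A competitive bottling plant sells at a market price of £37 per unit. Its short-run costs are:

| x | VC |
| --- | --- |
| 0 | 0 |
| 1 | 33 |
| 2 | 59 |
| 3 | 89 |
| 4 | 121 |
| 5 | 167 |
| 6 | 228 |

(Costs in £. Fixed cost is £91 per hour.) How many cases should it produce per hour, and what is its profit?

x = 4; profit = -£64

Profit at each row (π = 37x − TC): x=0: -91; x=1: -87; x=2: -76; x=3: -69; x=4: -64; x=5: -73; x=6: -97.
Profit is maximized at x = 4. AVC there is 121/4 = £30.25 ≤ P, so producing beats shutting down (which would give -£91).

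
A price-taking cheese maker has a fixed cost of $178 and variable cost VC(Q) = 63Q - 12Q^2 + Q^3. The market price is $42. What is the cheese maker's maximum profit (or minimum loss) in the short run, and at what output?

Profit = -$80 at Q = 7

AVC = 63 - 12Q + Q^2 has its minimum $27 at Q = 6; price $42 clears that bar, so the firm operates.
With MC = 63 - 24Q + 3Q^2, P = MC on the upward-sloping part at Q* = 7.
TR = 42·7 = 294. TC = 178 + 196 = 374. Profit = 294 − 374 = -$80.
That loss of $80 beats the $178 the firm would lose by shutting down; producing recovers $98 of fixed cost.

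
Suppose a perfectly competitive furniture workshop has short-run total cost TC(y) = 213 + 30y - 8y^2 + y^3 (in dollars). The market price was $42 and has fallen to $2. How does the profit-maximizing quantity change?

MC = 30 - 16y + 3y^2; the shutdown threshold is min AVC = $14 (at y = 4).
At P = $42 ≥ min AVC, set P = MC on the rising branch: y = 6.
At P = $2 < min AVC = $14, price no longer covers variable cost at any output, so the firm shuts down: y = 0.

Output falls from 6 to 0 (the firm shuts down)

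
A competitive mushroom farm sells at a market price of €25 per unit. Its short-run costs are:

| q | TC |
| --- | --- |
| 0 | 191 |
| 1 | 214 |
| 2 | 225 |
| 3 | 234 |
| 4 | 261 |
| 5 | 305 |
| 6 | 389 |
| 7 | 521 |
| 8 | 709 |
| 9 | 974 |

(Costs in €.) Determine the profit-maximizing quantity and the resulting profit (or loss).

Profit at each row (π = 25q − TC): q=0: -191; q=1: -189; q=2: -175; q=3: -159; q=4: -161; q=5: -180; q=6: -239; q=7: -346; q=8: -509; q=9: -749.
Profit is maximized at q = 3. AVC there is 43/3 = €14.33 ≤ P, so producing beats shutting down (which would give -€191).

q = 3; profit = -€159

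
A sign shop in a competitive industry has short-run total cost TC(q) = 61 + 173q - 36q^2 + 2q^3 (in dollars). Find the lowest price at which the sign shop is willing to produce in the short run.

The shutdown price is the minimum of AVC. VC = 173q - 36q^2 + 2q^3, so AVC = 173 - 36q + 2q^2.
dAVC/dq = -36 + 4q = 0 gives q = 9. min AVC = 173 - 36·9 + 2·9^2 = 11.
So the shutdown price is $11.

$11 per unit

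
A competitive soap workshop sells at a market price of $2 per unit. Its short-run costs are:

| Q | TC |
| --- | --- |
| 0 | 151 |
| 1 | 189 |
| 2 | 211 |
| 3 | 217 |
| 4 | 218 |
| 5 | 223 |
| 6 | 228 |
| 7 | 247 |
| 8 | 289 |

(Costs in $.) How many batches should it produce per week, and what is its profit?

Q = 0 (shut down); profit = -$151

Compute π = P·Q − TC at each output: Q=0: -151; Q=1: -187; Q=2: -207; Q=3: -211; Q=4: -210; Q=5: -213; Q=6: -216; Q=7: -233; Q=8: -273.
Profit is highest at Q = 0. Equivalently, the lowest AVC in the table is 77/6 ≈ $12.83 at Q = 6, and P = $2 falls below it — price never covers variable cost, so the firm shuts down and loses only its fixed cost.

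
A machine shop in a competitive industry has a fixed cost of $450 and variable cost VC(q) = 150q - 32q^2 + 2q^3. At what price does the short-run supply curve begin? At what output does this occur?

Short-run supply begins at min AVC. From VC = 150q - 32q^2 + 2q^3, AVC = 150 - 32q + 2q^2.
At the minimum of AVC, MC = AVC. MC = 150 - 64q + 6q^2; setting MC = AVC gives 4q^2 - 32q = 0, so q = 8. min AVC = 22.
So the shutdown price is $22.

$22 per unit, at q = 8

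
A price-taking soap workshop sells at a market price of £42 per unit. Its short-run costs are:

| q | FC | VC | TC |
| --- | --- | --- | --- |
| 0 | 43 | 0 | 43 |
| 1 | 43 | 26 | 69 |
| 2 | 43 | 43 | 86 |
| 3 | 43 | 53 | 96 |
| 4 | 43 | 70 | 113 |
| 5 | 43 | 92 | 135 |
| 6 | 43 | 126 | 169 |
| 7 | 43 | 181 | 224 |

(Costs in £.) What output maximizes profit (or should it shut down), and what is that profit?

q = 6; profit = £83

Profit at each row (π = 42q − TC): q=0: -43; q=1: -27; q=2: -2; q=3: 30; q=4: 55; q=5: 75; q=6: 83; q=7: 70.
Profit is maximized at q = 6. AVC there is 126/6 = £21 ≤ P, so producing beats shutting down (which would give -£43).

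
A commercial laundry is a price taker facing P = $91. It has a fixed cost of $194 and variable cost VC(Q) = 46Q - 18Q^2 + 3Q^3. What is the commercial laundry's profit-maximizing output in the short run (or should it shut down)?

Variable cost is VC = 46Q - 18Q^2 + 3Q^3, so AVC = VC/Q = 46 - 18Q + 3Q^2 and MC = dTC/dQ = 46 - 36Q + 9Q^2.
AVC hits its minimum where MC = AVC, at Q = 3, giving min AVC = 46 - 18·3 + 3·3^2 = $19.
Since P = $91 ≥ min AVC = $19, price covers variable cost and the firm should produce.
P = MC gives -45 - 36Q + 9Q^2 = 0, with roots -1 and 5. Take the larger (rising MC): Q* = 5.
Check: AVC at Q = 5 is $31 ≤ P, so revenue covers variable cost.
Profit = P·Q − TC = 91·5 − 349 = $106.

Produce at Q = 5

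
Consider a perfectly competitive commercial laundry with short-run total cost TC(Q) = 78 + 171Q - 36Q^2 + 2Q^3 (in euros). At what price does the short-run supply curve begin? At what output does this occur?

€9 per unit, at Q = 9

Short-run supply begins at min AVC. From VC = 171Q - 36Q^2 + 2Q^3, AVC = 171 - 36Q + 2Q^2.
At the minimum of AVC, MC = AVC. MC = 171 - 72Q + 6Q^2; setting MC = AVC gives 4Q^2 - 36Q = 0, so Q = 9. min AVC = 9.
So the shutdown price is €9.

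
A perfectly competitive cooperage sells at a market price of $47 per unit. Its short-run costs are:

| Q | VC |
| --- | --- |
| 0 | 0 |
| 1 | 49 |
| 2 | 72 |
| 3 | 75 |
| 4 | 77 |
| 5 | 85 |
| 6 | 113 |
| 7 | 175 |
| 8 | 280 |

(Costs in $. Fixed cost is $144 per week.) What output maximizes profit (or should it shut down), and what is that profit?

Profit at each row (π = 47Q − TC): Q=0: -144; Q=1: -146; Q=2: -122; Q=3: -78; Q=4: -33; Q=5: 6; Q=6: 25; Q=7: 10; Q=8: -48.
Profit is maximized at Q = 6. AVC there is 113/6 = $18.83 ≤ P, so producing beats shutting down (which would give -$144).

Q = 6; profit = $25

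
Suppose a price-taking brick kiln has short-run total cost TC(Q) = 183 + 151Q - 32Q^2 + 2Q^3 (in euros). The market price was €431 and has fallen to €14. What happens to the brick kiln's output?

AVC = 151 - 32Q + 2Q^2, minimized at Q = 8 where min AVC = €23. MC = 151 - 64Q + 6Q^2.
With P = €431 above the shutdown price, P = MC gives Q = 14.
At P = €14 < min AVC = €23, price no longer covers variable cost at any output, so the firm shuts down: Q = 0.

Output falls from 14 to 0 (the firm shuts down)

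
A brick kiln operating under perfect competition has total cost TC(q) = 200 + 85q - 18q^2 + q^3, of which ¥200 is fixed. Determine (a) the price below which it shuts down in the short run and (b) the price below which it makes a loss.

Shutdown price = min AVC. AVC = 85 - 18q + q^2, with vertex at q = 9 and minimum ¥4.
ATC = 200/q + 85 - 18q + q^2. Setting dATC/dq = −200/q^2 − 18 + 2q = 0 gives q = 10 (since 2·10^3 − 18·10^2 = 200).
min ATC = 200/10 + 85 − 18·10 + 10^2 = ¥25. That is the break-even price.
For ¥4 ≤ P < ¥25 the firm produces at a loss; below ¥4 it shuts down.

Shutdown price = ¥4; break-even price = ¥25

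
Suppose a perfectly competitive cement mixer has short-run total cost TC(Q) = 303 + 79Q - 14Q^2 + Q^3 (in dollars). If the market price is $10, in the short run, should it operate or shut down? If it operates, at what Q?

Variable cost is VC = 79Q - 14Q^2 + Q^3, so AVC = VC/Q = 79 - 14Q + Q^2 and MC = dTC/dQ = 79 - 28Q + 3Q^2.
AVC is minimized where dAVC/dQ = -14 + 2Q = 0, at Q = 7; min AVC = 79 - 14·7 + 7^2 = $30.
P = $10 lies below min AVC = $30; no output level covers variable cost.
Best response: produce nothing and absorb the $303 fixed cost.

Shut down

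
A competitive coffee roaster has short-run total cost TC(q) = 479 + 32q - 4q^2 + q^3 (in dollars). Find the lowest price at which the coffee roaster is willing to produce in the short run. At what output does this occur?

$28 per unit, at q = 2

The shutdown price is the minimum of AVC. VC = 32q - 4q^2 + q^3, so AVC = 32 - 4q + q^2.
At the minimum of AVC, MC = AVC. MC = 32 - 8q + 3q^2; setting MC = AVC gives 2q^2 - 4q = 0, so q = 2. min AVC = 28.
So the shutdown price is $28.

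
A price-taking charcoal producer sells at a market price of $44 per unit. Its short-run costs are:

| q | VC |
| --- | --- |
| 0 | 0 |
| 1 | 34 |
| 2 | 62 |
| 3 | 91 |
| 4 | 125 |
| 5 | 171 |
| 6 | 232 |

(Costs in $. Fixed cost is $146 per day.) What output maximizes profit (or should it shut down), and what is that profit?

q = 4; profit = -$95

Profit at each row (π = 44q − TC): q=0: -146; q=1: -136; q=2: -120; q=3: -105; q=4: -95; q=5: -97; q=6: -114.
Profit is maximized at q = 4. AVC there is 125/4 = $31.25 ≤ P, so producing beats shutting down (which would give -$146).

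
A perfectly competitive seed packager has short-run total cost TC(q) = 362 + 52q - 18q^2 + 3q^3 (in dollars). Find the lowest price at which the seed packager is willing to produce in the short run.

$25 per unit

Short-run supply begins at min AVC. From VC = 52q - 18q^2 + 3q^3, AVC = 52 - 18q + 3q^2.
dAVC/dq = -18 + 6q = 0 gives q = 3. min AVC = 52 - 18·3 + 3·3^2 = 25.
For P < $25 the firm produces nothing.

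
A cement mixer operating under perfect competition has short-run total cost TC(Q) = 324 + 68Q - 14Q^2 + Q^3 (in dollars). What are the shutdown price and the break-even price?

AVC = 68 - 14Q + Q^2; minimized at Q = 7, giving min AVC = $19. That is the shutdown price.
ATC = 324/Q + 68 - 14Q + Q^2. Setting dATC/dQ = −324/Q^2 − 14 + 2Q = 0 gives Q = 9 (since 2·9^3 − 14·9^2 = 324).
min ATC = 324/9 + 68 − 14·9 + 9^2 = $59. That is the break-even price.
Between these two prices the firm operates at a loss; above $59 it earns a profit.

Shutdown price = $19; break-even price = $59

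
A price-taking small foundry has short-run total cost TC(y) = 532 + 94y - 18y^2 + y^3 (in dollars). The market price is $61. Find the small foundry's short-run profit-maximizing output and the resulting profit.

AVC = 94 - 18y + y^2; min AVC = $13 at y = 9. Since P = $61 ≥ min AVC, the firm produces.
With MC = 94 - 36y + 3y^2, P = MC on the upward-sloping part at y* = 11.
TR = 61·11 = 671. TC = 532 + 187 = 719. Profit = 671 − 719 = -$48.
That loss of $48 beats the $532 the firm would lose by shutting down; producing recovers $484 of fixed cost.

Profit = -$48 at y = 11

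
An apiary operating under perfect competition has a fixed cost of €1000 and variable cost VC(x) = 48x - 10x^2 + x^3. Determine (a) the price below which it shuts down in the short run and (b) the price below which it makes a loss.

Shutdown price = min AVC. AVC = 48 - 10x + x^2, with vertex at x = 5 and minimum €23.
ATC = 1000/x + 48 - 10x + x^2. Setting dATC/dx = −1000/x^2 − 10 + 2x = 0 gives x = 10 (since 2·10^3 − 10·10^2 = 1000).
min ATC = 1000/10 + 48 − 10·10 + 10^2 = €148. That is the break-even price.
Between these two prices the firm operates at a loss; above €148 it earns a profit.

Shutdown price = €23; break-even price = €148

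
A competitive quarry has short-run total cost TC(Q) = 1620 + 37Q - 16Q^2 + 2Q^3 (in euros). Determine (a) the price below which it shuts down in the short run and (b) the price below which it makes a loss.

Shutdown price = €5; break-even price = €235

Shutdown price = min AVC. AVC = 37 - 16Q + 2Q^2, with vertex at Q = 4 and minimum €5.
ATC = 1620/Q + 37 - 16Q + 2Q^2. Setting dATC/dQ = −1620/Q^2 − 16 + 4Q = 0 gives Q = 9 (since 4·9^3 − 16·9^2 = 1620).
min ATC = 1620/9 + 37 − 16·9 + 2·9^2 = €235. That is the break-even price.
Between these two prices the firm operates at a loss; above €235 it earns a profit.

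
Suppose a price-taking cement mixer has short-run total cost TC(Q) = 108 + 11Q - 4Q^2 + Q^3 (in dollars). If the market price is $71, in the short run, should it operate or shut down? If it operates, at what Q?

From TC, MC = TC'(Q) = 11 - 8Q + 3Q^2 and AVC = VC/Q = 11 - 4Q + Q^2.
AVC hits its minimum where MC = AVC, at Q = 2, giving min AVC = 11 - 4·2 + 2^2 = $7.
Since P = $71 ≥ min AVC = $7, price covers variable cost and the firm should produce.
Solving P = MC: -60 - 8Q + 3Q^2 = 0 ⇒ Q = -10/3 or 6. On the upward-sloping branch, Q* = 6.
Check: AVC at Q = 6 is $23 ≤ P, so revenue covers variable cost.
Profit = P·Q − TC = 71·6 − 246 = $180.

Produce at Q = 6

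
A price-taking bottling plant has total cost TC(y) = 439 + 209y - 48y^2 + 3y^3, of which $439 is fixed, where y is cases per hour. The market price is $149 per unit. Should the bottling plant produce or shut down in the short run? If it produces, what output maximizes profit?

Produce at y = 10

From TC, MC = TC'(y) = 209 - 96y + 9y^2 and AVC = VC/y = 209 - 48y + 3y^2.
AVC hits its minimum where MC = AVC, at y = 8, giving min AVC = 209 - 48·8 + 3·8^2 = $17.
Because $149 ≥ $17, revenue can cover variable cost; the firm operates.
Solving P = MC: 60 - 96y + 9y^2 = 0 ⇒ y = 2/3 or 10. On the upward-sloping branch, y* = 10.
Check: AVC at y = 10 is $29 ≤ P, so revenue covers variable cost.
Profit = P·y − TC = 149·10 − 729 = $761.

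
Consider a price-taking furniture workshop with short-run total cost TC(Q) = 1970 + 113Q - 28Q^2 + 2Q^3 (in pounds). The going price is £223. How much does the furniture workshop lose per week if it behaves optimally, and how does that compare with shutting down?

Profit = -£34 at Q = 11

AVC = 113 - 28Q + 2Q^2; min AVC = £15 at Q = 7. Since P = £223 ≥ min AVC, the firm produces.
With MC = 113 - 56Q + 6Q^2, P = MC on the upward-sloping part at Q* = 11.
TR = 223·11 = 2453. TC = 1970 + 517 = 2487. Profit = 2453 − 2487 = -£34.
By producing, the firm covers all variable cost plus £1936 of fixed cost; shutting down would lose the full £1970.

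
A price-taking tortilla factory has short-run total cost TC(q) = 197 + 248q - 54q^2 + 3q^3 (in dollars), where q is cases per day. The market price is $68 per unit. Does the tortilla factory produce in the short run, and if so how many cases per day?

Variable cost is VC = 248q - 54q^2 + 3q^3, so AVC = VC/q = 248 - 54q + 3q^2 and MC = dTC/dq = 248 - 108q + 9q^2.
The AVC parabola has its vertex at q = 54/6 = 9, where AVC = 248 - 54·9 + 3·9^2 = $5.
Since P = $68 ≥ min AVC = $5, price covers variable cost and the firm should produce.
Solving P = MC: 180 - 108q + 9q^2 = 0 ⇒ q = 2 or 10. On the upward-sloping branch, q* = 10.
Check: AVC at q = 10 is $8 ≤ P, so revenue covers variable cost.
Profit = P·q − TC = 68·10 − 277 = $403.

Produce at q = 10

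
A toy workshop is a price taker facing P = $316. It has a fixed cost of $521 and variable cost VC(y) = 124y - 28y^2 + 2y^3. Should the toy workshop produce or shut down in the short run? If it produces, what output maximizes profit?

From TC, MC = TC'(y) = 124 - 56y + 6y^2 and AVC = VC/y = 124 - 28y + 2y^2.
AVC is minimized where dAVC/dy = -28 + 4y = 0, at y = 7; min AVC = 124 - 28·7 + 2·7^2 = $26.
Since P = $316 ≥ min AVC = $26, price covers variable cost and the firm should produce.
P = MC gives -192 - 56y + 6y^2 = 0, with roots -8/3 and 12. Take the larger (rising MC): y* = 12.
Check: AVC at y = 12 is $76 ≤ P, so revenue covers variable cost.
Profit = P·y − TC = 316·12 − 1433 = $2359.

Produce at y = 12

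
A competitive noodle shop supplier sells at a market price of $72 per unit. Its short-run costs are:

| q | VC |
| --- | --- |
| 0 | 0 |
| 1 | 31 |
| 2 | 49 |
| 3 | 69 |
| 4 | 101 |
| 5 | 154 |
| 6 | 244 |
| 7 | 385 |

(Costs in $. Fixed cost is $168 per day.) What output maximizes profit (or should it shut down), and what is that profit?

Compute π = P·q − TC at each output: q=0: -168; q=1: -127; q=2: -73; q=3: -21; q=4: 19; q=5: 38; q=6: 20; q=7: -49.
Profit is maximized at q = 5. AVC there is 154/5 = $30.80 ≤ P, so producing beats shutting down (which would give -$168).

q = 5; profit = $38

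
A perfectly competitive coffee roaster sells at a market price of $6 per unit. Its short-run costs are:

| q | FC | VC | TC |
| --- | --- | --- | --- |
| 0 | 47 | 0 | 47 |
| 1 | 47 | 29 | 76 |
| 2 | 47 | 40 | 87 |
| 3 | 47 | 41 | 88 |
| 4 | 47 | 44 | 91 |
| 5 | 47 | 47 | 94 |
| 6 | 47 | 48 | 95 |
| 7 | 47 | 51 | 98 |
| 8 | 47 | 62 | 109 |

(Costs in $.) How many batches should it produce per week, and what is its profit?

q = 0 (shut down); profit = -$47

Profit at each row (π = 6q − TC): q=0: -47; q=1: -70; q=2: -75; q=3: -70; q=4: -67; q=5: -64; q=6: -59; q=7: -56; q=8: -61.
Profit is highest at q = 0. Equivalently, the lowest AVC in the table is 51/7 ≈ $7.29 at q = 7, and P = $6 falls below it — price never covers variable cost, so the firm shuts down and loses only its fixed cost.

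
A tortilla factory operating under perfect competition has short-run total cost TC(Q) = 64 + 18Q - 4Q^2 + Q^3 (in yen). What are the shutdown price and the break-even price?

Shutdown price = ¥14; break-even price = ¥34

Shutdown price = min AVC. AVC = 18 - 4Q + Q^2, with vertex at Q = 2 and minimum ¥14.
ATC = 64/Q + 18 - 4Q + Q^2. Setting dATC/dQ = −64/Q^2 − 4 + 2Q = 0 gives Q = 4 (since 2·4^3 − 4·4^2 = 64).
min ATC = 64/4 + 18 − 4·4 + 4^2 = ¥34. That is the break-even price.
For ¥14 ≤ P < ¥34 the firm produces at a loss; below ¥14 it shuts down.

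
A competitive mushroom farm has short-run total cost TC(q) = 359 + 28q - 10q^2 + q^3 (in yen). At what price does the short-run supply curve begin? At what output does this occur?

¥3 per unit, at q = 5

Short-run supply begins at min AVC. From VC = 28q - 10q^2 + q^3, AVC = 28 - 10q + q^2.
dAVC/dq = -10 + 2q = 0 gives q = 5. min AVC = 28 - 10·5 + 5^2 = 3.
For P < ¥3 the firm produces nothing.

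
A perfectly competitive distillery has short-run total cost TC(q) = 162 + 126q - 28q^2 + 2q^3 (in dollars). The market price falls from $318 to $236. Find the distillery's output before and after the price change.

Output falls from 12 to 11

MC = 126 - 56q + 6q^2; the shutdown threshold is min AVC = $28 (at q = 7).
At P = $318 ≥ min AVC, set P = MC on the rising branch: q = 12.
At P = $236 ≥ min AVC, set P = MC: q = 11. The firm stays open but cuts output.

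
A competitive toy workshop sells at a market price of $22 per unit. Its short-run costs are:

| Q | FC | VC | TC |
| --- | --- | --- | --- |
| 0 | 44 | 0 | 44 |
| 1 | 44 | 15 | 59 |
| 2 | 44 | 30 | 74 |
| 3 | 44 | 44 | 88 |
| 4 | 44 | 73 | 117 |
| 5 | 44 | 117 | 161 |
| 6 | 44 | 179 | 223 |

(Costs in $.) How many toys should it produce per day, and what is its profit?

Q = 3; profit = -$22

Profit at each row (π = 22Q − TC): Q=0: -44; Q=1: -37; Q=2: -30; Q=3: -22; Q=4: -29; Q=5: -51; Q=6: -91.
Profit is maximized at Q = 3. AVC there is 44/3 = $14.67 ≤ P, so producing beats shutting down (which would give -$44).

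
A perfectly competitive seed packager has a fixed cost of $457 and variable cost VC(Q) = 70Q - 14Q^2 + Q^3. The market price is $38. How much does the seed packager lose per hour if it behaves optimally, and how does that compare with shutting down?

Profit = -$329 at Q = 8

AVC = 70 - 14Q + Q^2; min AVC = $21 at Q = 7. Since P = $38 ≥ min AVC, the firm produces.
With MC = 70 - 28Q + 3Q^2, P = MC on the upward-sloping part at Q* = 8.
TR = 38·8 = 304. TC = 457 + 176 = 633. Profit = 304 − 633 = -$329.
By producing, the firm covers all variable cost plus $128 of fixed cost; shutting down would lose the full $457.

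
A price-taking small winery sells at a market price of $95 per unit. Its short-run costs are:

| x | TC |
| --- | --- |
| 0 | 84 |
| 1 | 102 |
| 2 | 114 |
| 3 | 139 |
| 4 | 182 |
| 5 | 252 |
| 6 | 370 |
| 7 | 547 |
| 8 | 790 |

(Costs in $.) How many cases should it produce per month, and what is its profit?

x = 5; profit = $223

Profit at each row (π = 95x − TC): x=0: -84; x=1: -7; x=2: 76; x=3: 146; x=4: 198; x=5: 223; x=6: 200; x=7: 118; x=8: -30.
Profit is maximized at x = 5. AVC there is 168/5 = $33.60 ≤ P, so producing beats shutting down (which would give -$84).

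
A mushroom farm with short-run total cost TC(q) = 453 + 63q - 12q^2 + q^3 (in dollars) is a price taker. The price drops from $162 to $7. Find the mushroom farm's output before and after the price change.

Output falls from 11 to 0 (the firm shuts down)

AVC = 63 - 12q + q^2, minimized at q = 6 where min AVC = $27. MC = 63 - 24q + 3q^2.
At P = $162 ≥ min AVC, set P = MC on the rising branch: q = 11.
At P = $7 < min AVC = $27, price no longer covers variable cost at any output, so the firm shuts down: q = 0.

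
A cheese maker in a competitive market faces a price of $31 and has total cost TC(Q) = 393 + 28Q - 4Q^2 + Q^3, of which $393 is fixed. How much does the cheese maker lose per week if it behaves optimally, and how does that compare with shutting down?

Profit = -$375 at Q = 3

AVC = 28 - 4Q + Q^2; min AVC = $24 at Q = 2. Since P = $31 ≥ min AVC, the firm produces.
With MC = 28 - 8Q + 3Q^2, P = MC on the upward-sloping part at Q* = 3.
TR = 31·3 = 93. TC = 393 + 75 = 468. Profit = 93 − 468 = -$375.
Shutting down would mean losing the fixed cost of $393, so operating at a loss of $375 is better by $18.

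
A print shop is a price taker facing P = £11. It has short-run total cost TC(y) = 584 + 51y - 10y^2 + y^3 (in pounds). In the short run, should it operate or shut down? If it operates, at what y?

From TC, MC = TC'(y) = 51 - 20y + 3y^2 and AVC = VC/y = 51 - 10y + y^2.
AVC hits its minimum where MC = AVC, at y = 5, giving min AVC = 51 - 10·5 + 5^2 = £26.
Since P = £11 < min AVC = £26, price fails to cover variable cost at any output.
Best response: produce nothing and absorb the £584 fixed cost.

Shut down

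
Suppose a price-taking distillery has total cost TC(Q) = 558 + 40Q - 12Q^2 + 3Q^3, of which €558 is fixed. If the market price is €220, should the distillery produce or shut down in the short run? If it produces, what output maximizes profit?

Produce at Q = 6

From TC, MC = TC'(Q) = 40 - 24Q + 9Q^2 and AVC = VC/Q = 40 - 12Q + 3Q^2.
The AVC parabola has its vertex at Q = 12/6 = 2, where AVC = 40 - 12·2 + 3·2^2 = €28.
P = €220 exceeds min AVC = €28, so the firm stays open.
Set P = MC: 220 = 40 - 24Q + 9Q^2 → -180 - 24Q + 9Q^2 = 0. The roots are Q = -10/3 and Q = 6; the profit-maximizing output is on the rising part of MC, so Q* = 6.
Check: AVC at Q = 6 is €76 ≤ P, so revenue covers variable cost.
Profit = P·Q − TC = 220·6 − 1014 = €306.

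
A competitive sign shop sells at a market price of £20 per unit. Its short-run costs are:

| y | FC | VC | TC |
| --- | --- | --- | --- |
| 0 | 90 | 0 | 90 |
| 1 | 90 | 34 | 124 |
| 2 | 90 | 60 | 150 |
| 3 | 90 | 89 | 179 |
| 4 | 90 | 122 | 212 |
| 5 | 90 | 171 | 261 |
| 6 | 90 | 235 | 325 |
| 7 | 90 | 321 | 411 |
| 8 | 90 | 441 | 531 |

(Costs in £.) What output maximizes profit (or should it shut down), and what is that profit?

y = 0 (shut down); profit = -£90

Tabulate TR − TC: y=0: -90; y=1: -104; y=2: -110; y=3: -119; y=4: -132; y=5: -161; y=6: -205; y=7: -271; y=8: -371.
Profit is highest at y = 0. Equivalently, the lowest AVC in the table is 89/3 ≈ £29.67 at y = 3, and P = £20 falls below it — price never covers variable cost, so the firm shuts down and loses only its fixed cost.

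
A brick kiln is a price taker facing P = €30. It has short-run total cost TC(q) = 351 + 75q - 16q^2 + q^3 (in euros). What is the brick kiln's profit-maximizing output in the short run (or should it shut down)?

From TC, MC = TC'(q) = 75 - 32q + 3q^2 and AVC = VC/q = 75 - 16q + q^2.
AVC hits its minimum where MC = AVC, at q = 8, giving min AVC = 75 - 16·8 + 8^2 = €11.
Because €30 ≥ €11, revenue can cover variable cost; the firm operates.
Solving P = MC: 45 - 32q + 3q^2 = 0 ⇒ q = 5/3 or 9. On the upward-sloping branch, q* = 9.
Check: AVC at q = 9 is €12 ≤ P, so revenue covers variable cost.
Profit = P·q − TC = 30·9 − 459 = -€189, a loss, but smaller than the €351 fixed cost the firm would lose by shutting down.

Produce at q = 9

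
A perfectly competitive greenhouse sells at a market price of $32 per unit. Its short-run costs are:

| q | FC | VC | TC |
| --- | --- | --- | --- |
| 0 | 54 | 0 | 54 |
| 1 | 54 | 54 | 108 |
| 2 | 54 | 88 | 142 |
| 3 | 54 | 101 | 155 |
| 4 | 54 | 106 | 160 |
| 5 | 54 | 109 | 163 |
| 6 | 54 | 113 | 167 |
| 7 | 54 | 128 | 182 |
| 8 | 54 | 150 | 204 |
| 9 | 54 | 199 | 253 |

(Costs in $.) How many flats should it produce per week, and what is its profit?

Profit at each row (π = 32q − TC): q=0: -54; q=1: -76; q=2: -78; q=3: -59; q=4: -32; q=5: -3; q=6: 25; q=7: 42; q=8: 52; q=9: 35.
Profit is maximized at q = 8. AVC there is 150/8 = $18.75 ≤ P, so producing beats shutting down (which would give -$54).

q = 8; profit = $52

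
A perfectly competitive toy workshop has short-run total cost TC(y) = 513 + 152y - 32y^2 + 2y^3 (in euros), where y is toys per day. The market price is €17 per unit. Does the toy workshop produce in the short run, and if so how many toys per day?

Shut down

Variable cost is VC = 152y - 32y^2 + 2y^3, so AVC = VC/y = 152 - 32y + 2y^2 and MC = dTC/dy = 152 - 64y + 6y^2.
AVC is minimized where dAVC/dy = -32 + 4y = 0, at y = 8; min AVC = 152 - 32·8 + 2·8^2 = €24.
P = €17 lies below min AVC = €24; no output level covers variable cost.
Shutting down limits the loss to fixed cost, €513.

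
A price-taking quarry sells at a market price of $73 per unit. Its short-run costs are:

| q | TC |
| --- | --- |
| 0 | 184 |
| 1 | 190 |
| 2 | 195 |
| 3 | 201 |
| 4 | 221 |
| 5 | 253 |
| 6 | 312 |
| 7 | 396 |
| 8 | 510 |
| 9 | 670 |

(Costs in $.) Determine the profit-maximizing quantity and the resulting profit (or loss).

Profit at each row (π = 73q − TC): q=0: -184; q=1: -117; q=2: -49; q=3: 18; q=4: 71; q=5: 112; q=6: 126; q=7: 115; q=8: 74; q=9: -13.
Profit is maximized at q = 6. AVC there is 128/6 = $21.33 ≤ P, so producing beats shutting down (which would give -$184).

q = 6; profit = $126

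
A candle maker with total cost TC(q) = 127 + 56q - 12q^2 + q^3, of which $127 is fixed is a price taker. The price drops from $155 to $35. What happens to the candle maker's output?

Output falls from 11 to 7

AVC = 56 - 12q + q^2, minimized at q = 6 where min AVC = $20. MC = 56 - 24q + 3q^2.
At P = $155 ≥ min AVC, set P = MC on the rising branch: q = 11.
At P = $35 ≥ min AVC, set P = MC: q = 7. The firm stays open but cuts output.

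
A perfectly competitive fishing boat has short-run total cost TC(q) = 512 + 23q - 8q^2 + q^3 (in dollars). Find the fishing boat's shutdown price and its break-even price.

Shutdown price = $7; break-even price = $87

Shutdown price = min AVC. AVC = 23 - 8q + q^2, with vertex at q = 4 and minimum $7.
ATC = 512/q + 23 - 8q + q^2. Setting dATC/dq = −512/q^2 − 8 + 2q = 0 gives q = 8 (since 2·8^3 − 8·8^2 = 512).
min ATC = 512/8 + 23 − 8·8 + 8^2 = $87. That is the break-even price.
Between these two prices the firm operates at a loss; above $87 it earns a profit.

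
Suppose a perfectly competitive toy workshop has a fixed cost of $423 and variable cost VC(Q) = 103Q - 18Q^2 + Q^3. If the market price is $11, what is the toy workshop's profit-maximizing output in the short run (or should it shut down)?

Shut down

From TC, MC = TC'(Q) = 103 - 36Q + 3Q^2 and AVC = VC/Q = 103 - 18Q + Q^2.
AVC hits its minimum where MC = AVC, at Q = 9, giving min AVC = 103 - 18·9 + 9^2 = $22.
P = $11 lies below min AVC = $22; no output level covers variable cost.
Best response: produce nothing and absorb the $423 fixed cost.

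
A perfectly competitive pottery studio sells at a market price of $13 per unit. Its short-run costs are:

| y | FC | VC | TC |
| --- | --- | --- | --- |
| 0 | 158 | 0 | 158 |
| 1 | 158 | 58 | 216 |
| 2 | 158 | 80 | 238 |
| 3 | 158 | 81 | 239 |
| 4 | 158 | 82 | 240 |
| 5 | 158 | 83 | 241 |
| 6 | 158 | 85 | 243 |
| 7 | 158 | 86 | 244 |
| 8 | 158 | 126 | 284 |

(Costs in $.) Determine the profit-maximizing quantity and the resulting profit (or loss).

y = 7; profit = -$153

Tabulate TR − TC: y=0: -158; y=1: -203; y=2: -212; y=3: -200; y=4: -188; y=5: -176; y=6: -165; y=7: -153; y=8: -180.
Profit is maximized at y = 7. AVC there is 86/7 = $12.29 ≤ P, so producing beats shutting down (which would give -$158).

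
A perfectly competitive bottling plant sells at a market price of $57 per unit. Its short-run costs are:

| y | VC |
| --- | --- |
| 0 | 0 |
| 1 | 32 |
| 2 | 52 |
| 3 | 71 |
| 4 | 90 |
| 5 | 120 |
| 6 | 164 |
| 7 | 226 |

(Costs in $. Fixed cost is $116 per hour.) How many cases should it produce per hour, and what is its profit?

y = 6; profit = $62

Compute π = P·y − TC at each output: y=0: -116; y=1: -91; y=2: -54; y=3: -16; y=4: 22; y=5: 49; y=6: 62; y=7: 57.
Profit is maximized at y = 6. AVC there is 164/6 = $27.33 ≤ P, so producing beats shutting down (which would give -$116).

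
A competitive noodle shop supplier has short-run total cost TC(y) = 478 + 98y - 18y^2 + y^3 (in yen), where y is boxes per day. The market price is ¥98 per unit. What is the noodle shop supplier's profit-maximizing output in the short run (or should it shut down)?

Produce at y = 12

Variable cost is VC = 98y - 18y^2 + y^3, so AVC = VC/y = 98 - 18y + y^2 and MC = dTC/dy = 98 - 36y + 3y^2.
AVC hits its minimum where MC = AVC, at y = 9, giving min AVC = 98 - 18·9 + 9^2 = ¥17.
Since P = ¥98 ≥ min AVC = ¥17, price covers variable cost and the firm should produce.
P = MC gives -36y + 3y^2 = 0, with roots 0 and 12. Take the larger (rising MC): y* = 12.
Check: AVC at y = 12 is ¥26 ≤ P, so revenue covers variable cost.
Profit = P·y − TC = 98·12 − 790 = ¥386.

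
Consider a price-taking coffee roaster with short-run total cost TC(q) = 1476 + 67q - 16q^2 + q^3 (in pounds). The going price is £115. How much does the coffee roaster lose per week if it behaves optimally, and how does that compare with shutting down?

Profit = -£324 at q = 12

AVC = 67 - 16q + q^2 has its minimum £3 at q = 8; price £115 clears that bar, so the firm operates.
With MC = 67 - 32q + 3q^2, P = MC on the upward-sloping part at q* = 12.
TR = 115·12 = 1380. TC = 1476 + 228 = 1704. Profit = 1380 − 1704 = -£324.
Shutting down would mean losing the fixed cost of £1476, so operating at a loss of £324 is better by £1152.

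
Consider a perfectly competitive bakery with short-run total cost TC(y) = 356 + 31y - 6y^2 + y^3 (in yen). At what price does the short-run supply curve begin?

The firm shuts down when price falls below the minimum of average variable cost. AVC = VC/y = 31 - 6y + y^2.
At the minimum of AVC, MC = AVC. MC = 31 - 12y + 3y^2; setting MC = AVC gives 2y^2 - 6y = 0, so y = 3. min AVC = 22.
For P < ¥22 the firm produces nothing.

¥22 per unit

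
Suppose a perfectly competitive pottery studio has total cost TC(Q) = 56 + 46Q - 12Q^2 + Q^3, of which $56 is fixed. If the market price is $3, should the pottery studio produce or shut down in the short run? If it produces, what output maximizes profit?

Variable cost is VC = 46Q - 12Q^2 + Q^3, so AVC = VC/Q = 46 - 12Q + Q^2 and MC = dTC/dQ = 46 - 24Q + 3Q^2.
The AVC parabola has its vertex at Q = 12/2 = 6, where AVC = 46 - 12·6 + 6^2 = $10.
With P < min AVC ($3 < $10), every unit sold adds to the loss.
The firm minimizes its loss by shutting down and losing only its fixed cost of $56.

Shut down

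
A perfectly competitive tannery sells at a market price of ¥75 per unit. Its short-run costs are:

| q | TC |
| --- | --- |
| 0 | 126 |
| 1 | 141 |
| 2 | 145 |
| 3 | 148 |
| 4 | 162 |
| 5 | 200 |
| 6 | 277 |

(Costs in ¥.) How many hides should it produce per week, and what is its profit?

q = 5; profit = ¥175

Tabulate TR − TC: q=0: -126; q=1: -66; q=2: 5; q=3: 77; q=4: 138; q=5: 175; q=6: 173.
Profit is maximized at q = 5. AVC there is 74/5 = ¥14.80 ≤ P, so producing beats shutting down (which would give -¥126).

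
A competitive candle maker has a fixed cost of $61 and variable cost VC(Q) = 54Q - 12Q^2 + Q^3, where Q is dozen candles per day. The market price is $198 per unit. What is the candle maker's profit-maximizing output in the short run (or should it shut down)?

From TC, MC = TC'(Q) = 54 - 24Q + 3Q^2 and AVC = VC/Q = 54 - 12Q + Q^2.
AVC is minimized where dAVC/dQ = -12 + 2Q = 0, at Q = 6; min AVC = 54 - 12·6 + 6^2 = $18.
P = $198 exceeds min AVC = $18, so the firm stays open.
Set P = MC: 198 = 54 - 24Q + 3Q^2 → -144 - 24Q + 3Q^2 = 0. The roots are Q = -4 and Q = 12; the profit-maximizing output is on the rising part of MC, so Q* = 12.
Check: AVC at Q = 12 is $54 ≤ P, so revenue covers variable cost.
Profit = P·Q − TC = 198·12 − 709 = $1667.

Produce at Q = 12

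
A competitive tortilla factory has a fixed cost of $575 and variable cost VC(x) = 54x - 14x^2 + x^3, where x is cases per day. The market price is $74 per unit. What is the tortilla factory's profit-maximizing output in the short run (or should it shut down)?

Variable cost is VC = 54x - 14x^2 + x^3, so AVC = VC/x = 54 - 14x + x^2 and MC = dTC/dx = 54 - 28x + 3x^2.
AVC hits its minimum where MC = AVC, at x = 7, giving min AVC = 54 - 14·7 + 7^2 = $5.
Because $74 ≥ $5, revenue can cover variable cost; the firm operates.
P = MC gives -20 - 28x + 3x^2 = 0, with roots -2/3 and 10. Take the larger (rising MC): x* = 10.
Check: AVC at x = 10 is $14 ≤ P, so revenue covers variable cost.
Profit = P·x − TC = 74·10 − 715 = $25.

Produce at x = 10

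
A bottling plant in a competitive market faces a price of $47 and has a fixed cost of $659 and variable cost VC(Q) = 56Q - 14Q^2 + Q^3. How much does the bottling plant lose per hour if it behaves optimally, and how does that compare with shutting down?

Profit = -$335 at Q = 9

AVC = 56 - 14Q + Q^2 has its minimum $7 at Q = 7; price $47 clears that bar, so the firm operates.
With MC = 56 - 28Q + 3Q^2, P = MC on the upward-sloping part at Q* = 9.
TR = 47·9 = 423. TC = 659 + 99 = 758. Profit = 423 − 758 = -$335.
By producing, the firm covers all variable cost plus $324 of fixed cost; shutting down would lose the full $659.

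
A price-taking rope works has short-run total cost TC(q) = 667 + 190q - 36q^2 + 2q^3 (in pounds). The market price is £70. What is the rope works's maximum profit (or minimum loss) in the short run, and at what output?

AVC = 190 - 36q + 2q^2; min AVC = £28 at q = 9. Since P = £70 ≥ min AVC, the firm produces.
With MC = 190 - 72q + 6q^2, P = MC on the upward-sloping part at q* = 10.
TR = 70·10 = 700. TC = 667 + 300 = 967. Profit = 700 − 967 = -£267.
That loss of £267 beats the £667 the firm would lose by shutting down; producing recovers £400 of fixed cost.

Profit = -£267 at q = 10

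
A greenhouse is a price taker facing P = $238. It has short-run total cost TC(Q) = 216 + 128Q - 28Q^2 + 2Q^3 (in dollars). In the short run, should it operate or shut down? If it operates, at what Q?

Strip out fixed cost: VC = 128Q - 28Q^2 + 2Q^3. Then AVC = 128 - 28Q + 2Q^2 and MC = 128 - 56Q + 6Q^2.
The AVC parabola has its vertex at Q = 28/4 = 7, where AVC = 128 - 28·7 + 2·7^2 = $30.
Because $238 ≥ $30, revenue can cover variable cost; the firm operates.
P = MC gives -110 - 56Q + 6Q^2 = 0, with roots -5/3 and 11. Take the larger (rising MC): Q* = 11.
Check: AVC at Q = 11 is $62 ≤ P, so revenue covers variable cost.
Profit = P·Q − TC = 238·11 − 898 = $1720.

Produce at Q = 11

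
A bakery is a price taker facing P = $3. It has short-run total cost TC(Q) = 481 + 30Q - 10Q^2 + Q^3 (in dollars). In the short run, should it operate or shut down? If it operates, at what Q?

Shut down

Strip out fixed cost: VC = 30Q - 10Q^2 + Q^3. Then AVC = 30 - 10Q + Q^2 and MC = 30 - 20Q + 3Q^2.
AVC hits its minimum where MC = AVC, at Q = 5, giving min AVC = 30 - 10·5 + 5^2 = $5.
With P < min AVC ($3 < $5), every unit sold adds to the loss.
Shutting down limits the loss to fixed cost, $481.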